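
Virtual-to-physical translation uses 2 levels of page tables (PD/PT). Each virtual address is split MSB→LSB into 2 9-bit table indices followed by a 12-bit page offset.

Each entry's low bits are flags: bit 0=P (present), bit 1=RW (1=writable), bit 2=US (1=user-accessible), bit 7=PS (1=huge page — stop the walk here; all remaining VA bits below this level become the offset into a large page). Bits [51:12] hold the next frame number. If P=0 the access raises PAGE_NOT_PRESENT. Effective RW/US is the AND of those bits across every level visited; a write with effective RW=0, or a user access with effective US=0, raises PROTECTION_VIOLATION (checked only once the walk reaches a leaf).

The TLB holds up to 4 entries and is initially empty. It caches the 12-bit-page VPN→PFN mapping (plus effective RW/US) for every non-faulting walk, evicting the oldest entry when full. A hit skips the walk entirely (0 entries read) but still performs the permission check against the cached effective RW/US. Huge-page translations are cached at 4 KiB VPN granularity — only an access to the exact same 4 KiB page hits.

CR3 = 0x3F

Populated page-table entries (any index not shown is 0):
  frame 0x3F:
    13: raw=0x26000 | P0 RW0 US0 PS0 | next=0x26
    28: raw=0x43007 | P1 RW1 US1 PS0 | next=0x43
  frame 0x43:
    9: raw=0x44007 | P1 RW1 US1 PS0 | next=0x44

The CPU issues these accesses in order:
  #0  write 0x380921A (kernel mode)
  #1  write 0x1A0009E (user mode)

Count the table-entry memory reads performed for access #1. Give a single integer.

Walk each access:
#0 VA=0x380921A (w,kernel):
  lvl0: tbl 0x3F, slot 28 ⇒ 0x43007 (P1/RW1/US1/PS0)
  lvl1: tbl 0x43, slot 9 ⇒ 0x44007 (P1/RW1/US1/PS0)
  ✓ 0x4421A  — 2 lookups
#1 VA=0x1A0009E (w,user):
  lvl0: tbl 0x3F, slot 13 ⇒ 0x26000 (P0/RW0/US0/PS0)
  ✗ PAGE_NOT_PRESENT  [1 reads]

Entries read for #1: 1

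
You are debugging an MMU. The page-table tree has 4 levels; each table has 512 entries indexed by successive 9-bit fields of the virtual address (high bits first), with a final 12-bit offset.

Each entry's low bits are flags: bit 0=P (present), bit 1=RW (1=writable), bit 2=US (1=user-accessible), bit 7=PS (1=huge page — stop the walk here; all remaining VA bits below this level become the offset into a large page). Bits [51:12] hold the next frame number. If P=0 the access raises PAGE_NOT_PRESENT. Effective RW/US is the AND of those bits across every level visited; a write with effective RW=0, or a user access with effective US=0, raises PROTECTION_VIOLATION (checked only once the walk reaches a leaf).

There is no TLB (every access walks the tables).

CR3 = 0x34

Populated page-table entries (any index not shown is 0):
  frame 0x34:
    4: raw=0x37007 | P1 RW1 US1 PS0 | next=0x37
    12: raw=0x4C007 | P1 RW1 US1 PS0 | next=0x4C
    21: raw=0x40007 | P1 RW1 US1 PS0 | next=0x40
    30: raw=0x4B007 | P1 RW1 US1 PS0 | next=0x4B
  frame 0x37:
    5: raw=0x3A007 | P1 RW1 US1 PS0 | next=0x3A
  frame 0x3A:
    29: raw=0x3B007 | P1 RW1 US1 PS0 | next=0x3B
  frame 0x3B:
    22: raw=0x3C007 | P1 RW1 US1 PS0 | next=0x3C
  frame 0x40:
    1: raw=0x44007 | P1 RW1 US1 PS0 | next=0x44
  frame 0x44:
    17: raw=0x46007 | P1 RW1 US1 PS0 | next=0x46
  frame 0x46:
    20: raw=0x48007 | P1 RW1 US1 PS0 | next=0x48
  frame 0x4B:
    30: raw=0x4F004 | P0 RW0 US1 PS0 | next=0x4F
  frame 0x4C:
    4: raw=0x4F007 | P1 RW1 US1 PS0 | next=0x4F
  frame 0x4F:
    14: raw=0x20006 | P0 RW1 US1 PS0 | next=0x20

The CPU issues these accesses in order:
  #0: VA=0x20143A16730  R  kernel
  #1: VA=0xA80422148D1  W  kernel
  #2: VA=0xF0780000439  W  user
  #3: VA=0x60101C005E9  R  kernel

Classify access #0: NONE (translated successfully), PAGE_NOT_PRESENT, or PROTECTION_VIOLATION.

Walk each access:
#0 VA=0x20143A16730 (r,kernel):
  L0: frame=0x34 idx=4 entry=0x37007 [P=1 RW=1 US=1 PS=0]
  L1: frame=0x37 idx=5 entry=0x3A007 [P=1 RW=1 US=1 PS=0]
  L2: frame=0x3A idx=29 entry=0x3B007 [P=1 RW=1 US=1 PS=0]
  L3: frame=0x3B idx=22 entry=0x3C007 [P=1 RW=1 US=1 PS=0]
  ⇒ phys 0x3C730  [4 reads]
#1 VA=0xA80422148D1 (w,kernel):
  L0: frame=0x34 idx=21 entry=0x40007 [P=1 RW=1 US=1 PS=0]
  L1: frame=0x40 idx=1 entry=0x44007 [P=1 RW=1 US=1 PS=0]
  L2: frame=0x44 idx=17 entry=0x46007 [P=1 RW=1 US=1 PS=0]
  L3: frame=0x46 idx=20 entry=0x48007 [P=1 RW=1 US=1 PS=0]
  ⇒ phys 0x488D1  [4 reads]
#2 VA=0xF0780000439 (w,user):
  L0: frame=0x34 idx=30 entry=0x4B007 [P=1 RW=1 US=1 PS=0]
  L1: frame=0x4B idx=30 entry=0x4F004 [P=0 RW=0 US=1 PS=0]
  ✗ PAGE_NOT_PRESENT  [2 reads]
#3 VA=0x60101C005E9 (r,kernel):
  L0: frame=0x34 idx=12 entry=0x4C007 [P=1 RW=1 US=1 PS=0]
  L1: frame=0x4C idx=4 entry=0x4F007 [P=1 RW=1 US=1 PS=0]
  L2: frame=0x4F idx=14 entry=0x20006 [P=0 RW=1 US=1 PS=0]
  ✗ PAGE_NOT_PRESENT  [3 reads]

Access #0 fault: NONE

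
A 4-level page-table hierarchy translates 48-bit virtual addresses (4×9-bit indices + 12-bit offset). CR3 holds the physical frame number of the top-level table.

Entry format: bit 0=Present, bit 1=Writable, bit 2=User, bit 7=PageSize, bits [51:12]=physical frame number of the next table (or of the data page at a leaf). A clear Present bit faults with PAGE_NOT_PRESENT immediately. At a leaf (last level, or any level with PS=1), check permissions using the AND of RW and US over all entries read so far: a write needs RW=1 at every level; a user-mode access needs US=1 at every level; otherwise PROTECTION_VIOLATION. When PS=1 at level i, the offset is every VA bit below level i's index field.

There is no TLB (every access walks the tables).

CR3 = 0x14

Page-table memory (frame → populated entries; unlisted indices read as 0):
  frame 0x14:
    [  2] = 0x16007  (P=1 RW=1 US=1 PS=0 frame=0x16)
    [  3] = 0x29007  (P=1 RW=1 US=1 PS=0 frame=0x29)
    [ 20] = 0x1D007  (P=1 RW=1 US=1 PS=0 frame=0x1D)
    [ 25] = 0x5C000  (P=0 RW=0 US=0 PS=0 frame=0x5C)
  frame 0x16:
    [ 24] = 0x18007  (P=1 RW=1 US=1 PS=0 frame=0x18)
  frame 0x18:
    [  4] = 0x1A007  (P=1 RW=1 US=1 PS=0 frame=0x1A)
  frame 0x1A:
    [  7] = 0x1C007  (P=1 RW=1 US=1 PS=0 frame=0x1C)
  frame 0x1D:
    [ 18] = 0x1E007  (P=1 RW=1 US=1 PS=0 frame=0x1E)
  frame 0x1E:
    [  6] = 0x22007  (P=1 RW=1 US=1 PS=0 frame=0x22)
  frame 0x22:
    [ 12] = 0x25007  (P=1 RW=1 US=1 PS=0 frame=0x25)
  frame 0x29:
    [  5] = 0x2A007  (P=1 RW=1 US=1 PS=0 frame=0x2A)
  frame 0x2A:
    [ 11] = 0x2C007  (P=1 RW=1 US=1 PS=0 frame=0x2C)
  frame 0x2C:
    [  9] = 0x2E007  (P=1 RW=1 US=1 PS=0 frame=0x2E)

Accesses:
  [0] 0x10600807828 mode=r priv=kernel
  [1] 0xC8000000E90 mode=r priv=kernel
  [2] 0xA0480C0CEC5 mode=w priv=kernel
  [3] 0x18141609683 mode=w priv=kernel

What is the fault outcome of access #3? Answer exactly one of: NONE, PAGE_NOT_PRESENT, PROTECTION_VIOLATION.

Per-access translation:
#0 VA=0x10600807828 (r,kernel):
  L0 @0x14[2] → 0x16007  P=1,RW=1,US=1,PS=0
  L1 @0x16[24] → 0x18007  P=1,RW=1,US=1,PS=0
  L2 @0x18[4] → 0x1A007  P=1,RW=1,US=1,PS=0
  L3 @0x1A[7] → 0x1C007  P=1,RW=1,US=1,PS=0
  → PA=0x1C828  (4 entries read)
#1 VA=0xC8000000E90 (r,kernel):
  L0 @0x14[25] → 0x5C000  P=0,RW=0,US=0,PS=0
  ⇒ fault: PAGE_NOT_PRESENT  — 1 lookups
#2 VA=0xA0480C0CEC5 (w,kernel):
  L0 @0x14[20] → 0x1D007  P=1,RW=1,US=1,PS=0
  L1 @0x1D[18] → 0x1E007  P=1,RW=1,US=1,PS=0
  L2 @0x1E[6] → 0x22007  P=1,RW=1,US=1,PS=0
  L3 @0x22[12] → 0x25007  P=1,RW=1,US=1,PS=0
  → PA=0x25EC5  (4 entries read)
#3 VA=0x18141609683 (w,kernel):
  L0 @0x14[3] → 0x29007  P=1,RW=1,US=1,PS=0
  L1 @0x29[5] → 0x2A007  P=1,RW=1,US=1,PS=0
  L2 @0x2A[11] → 0x2C007  P=1,RW=1,US=1,PS=0
  L3 @0x2C[9] → 0x2E007  P=1,RW=1,US=1,PS=0
  → PA=0x2E683  (4 entries read)

Access #3 fault: NONE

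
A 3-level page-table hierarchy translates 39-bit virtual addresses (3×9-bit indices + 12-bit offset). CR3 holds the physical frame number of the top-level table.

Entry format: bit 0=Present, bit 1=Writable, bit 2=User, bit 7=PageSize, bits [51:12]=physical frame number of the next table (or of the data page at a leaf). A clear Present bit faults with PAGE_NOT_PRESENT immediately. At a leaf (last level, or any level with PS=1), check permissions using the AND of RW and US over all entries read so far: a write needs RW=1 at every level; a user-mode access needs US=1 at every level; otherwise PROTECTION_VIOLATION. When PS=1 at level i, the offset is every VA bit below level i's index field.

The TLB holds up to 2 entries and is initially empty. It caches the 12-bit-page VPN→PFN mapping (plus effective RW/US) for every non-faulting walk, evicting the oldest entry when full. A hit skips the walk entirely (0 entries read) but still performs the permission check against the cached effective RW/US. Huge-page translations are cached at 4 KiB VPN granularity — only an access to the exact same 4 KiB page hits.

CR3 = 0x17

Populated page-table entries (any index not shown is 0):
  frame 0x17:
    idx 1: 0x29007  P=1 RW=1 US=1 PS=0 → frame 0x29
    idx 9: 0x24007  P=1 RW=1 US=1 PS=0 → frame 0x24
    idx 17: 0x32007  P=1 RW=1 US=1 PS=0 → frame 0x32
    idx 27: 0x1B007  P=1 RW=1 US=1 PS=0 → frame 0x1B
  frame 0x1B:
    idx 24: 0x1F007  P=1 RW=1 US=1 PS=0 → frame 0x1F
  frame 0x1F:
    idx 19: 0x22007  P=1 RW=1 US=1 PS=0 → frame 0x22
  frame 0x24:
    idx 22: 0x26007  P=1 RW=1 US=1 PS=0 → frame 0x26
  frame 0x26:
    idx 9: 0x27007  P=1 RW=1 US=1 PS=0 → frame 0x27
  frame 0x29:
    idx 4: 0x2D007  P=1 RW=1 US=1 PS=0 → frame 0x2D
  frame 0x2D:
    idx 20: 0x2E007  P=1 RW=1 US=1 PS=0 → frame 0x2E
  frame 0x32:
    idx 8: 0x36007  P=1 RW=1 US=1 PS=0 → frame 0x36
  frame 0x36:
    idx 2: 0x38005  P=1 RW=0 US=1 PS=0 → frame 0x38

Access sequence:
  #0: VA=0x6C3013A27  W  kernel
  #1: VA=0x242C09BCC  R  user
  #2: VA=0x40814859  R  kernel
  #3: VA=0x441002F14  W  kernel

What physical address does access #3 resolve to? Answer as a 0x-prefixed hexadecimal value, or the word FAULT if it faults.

Per-access translation:
#0 VA=0x6C3013A27 (w,kernel):
  lvl0: tbl 0x17, slot 27 ⇒ 0x1B007 (P1/RW1/US1/PS0)
  lvl1: tbl 0x1B, slot 24 ⇒ 0x1F007 (P1/RW1/US1/PS0)
  lvl2: tbl 0x1F, slot 19 ⇒ 0x22007 (P1/RW1/US1/PS0)
  ✓ 0x22A27  — 3 lookups
#1 VA=0x242C09BCC (r,user):
  lvl0: tbl 0x17, slot 9 ⇒ 0x24007 (P1/RW1/US1/PS0)
  lvl1: tbl 0x24, slot 22 ⇒ 0x26007 (P1/RW1/US1/PS0)
  lvl2: tbl 0x26, slot 9 ⇒ 0x27007 (P1/RW1/US1/PS0)
  ✓ 0x27BCC  — 3 lookups
#2 VA=0x40814859 (r,kernel):
  lvl0: tbl 0x17, slot 1 ⇒ 0x29007 (P1/RW1/US1/PS0)
  lvl1: tbl 0x29, slot 4 ⇒ 0x2D007 (P1/RW1/US1/PS0)
  lvl2: tbl 0x2D, slot 20 ⇒ 0x2E007 (P1/RW1/US1/PS0)
  ✓ 0x2E859  — 3 lookups
#3 VA=0x441002F14 (w,kernel):
  lvl0: tbl 0x17, slot 17 ⇒ 0x32007 (P1/RW1/US1/PS0)
  lvl1: tbl 0x32, slot 8 ⇒ 0x36007 (P1/RW1/US1/PS0)
  lvl2: tbl 0x36, slot 2 ⇒ 0x38005 (P1/RW0/US1/PS0)
  → PROTECTION_VIOLATION  (3 entries read)

Access #3 PA: FAULT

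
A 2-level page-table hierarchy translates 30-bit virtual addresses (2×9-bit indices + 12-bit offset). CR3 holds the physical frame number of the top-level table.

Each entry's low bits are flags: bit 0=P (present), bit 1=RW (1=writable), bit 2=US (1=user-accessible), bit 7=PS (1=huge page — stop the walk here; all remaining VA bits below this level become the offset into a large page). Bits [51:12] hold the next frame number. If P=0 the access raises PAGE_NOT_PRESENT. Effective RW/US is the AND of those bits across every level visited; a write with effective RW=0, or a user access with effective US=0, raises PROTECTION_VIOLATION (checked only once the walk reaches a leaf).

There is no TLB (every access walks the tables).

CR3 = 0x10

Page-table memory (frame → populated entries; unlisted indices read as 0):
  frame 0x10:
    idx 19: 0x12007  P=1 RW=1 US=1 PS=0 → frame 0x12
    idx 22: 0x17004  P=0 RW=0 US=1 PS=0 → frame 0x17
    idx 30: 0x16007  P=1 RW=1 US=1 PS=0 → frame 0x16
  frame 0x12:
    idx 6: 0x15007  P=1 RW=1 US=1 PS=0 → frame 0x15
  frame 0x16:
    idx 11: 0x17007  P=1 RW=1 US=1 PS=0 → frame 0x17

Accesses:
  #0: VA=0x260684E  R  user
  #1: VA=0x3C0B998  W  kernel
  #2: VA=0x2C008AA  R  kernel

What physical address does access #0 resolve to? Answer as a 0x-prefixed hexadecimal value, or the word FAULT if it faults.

Walk each access:
#0 VA=0x260684E (r,user):
  lvl0: tbl 0x10, slot 19 ⇒ 0x12007 (P1/RW1/US1/PS0)
  lvl1: tbl 0x12, slot 6 ⇒ 0x15007 (P1/RW1/US1/PS0)
  → PA=0x1584E  (2 entries read)
#1 VA=0x3C0B998 (w,kernel):
  lvl0: tbl 0x10, slot 30 ⇒ 0x16007 (P1/RW1/US1/PS0)
  lvl1: tbl 0x16, slot 11 ⇒ 0x17007 (P1/RW1/US1/PS0)
  → PA=0x17998  (2 entries read)
#2 VA=0x2C008AA (r,kernel):
  lvl0: tbl 0x10, slot 22 ⇒ 0x17004 (P0/RW0/US1/PS0)
  ✗ PAGE_NOT_PRESENT  [1 reads]

Access #0 PA: 0x1584E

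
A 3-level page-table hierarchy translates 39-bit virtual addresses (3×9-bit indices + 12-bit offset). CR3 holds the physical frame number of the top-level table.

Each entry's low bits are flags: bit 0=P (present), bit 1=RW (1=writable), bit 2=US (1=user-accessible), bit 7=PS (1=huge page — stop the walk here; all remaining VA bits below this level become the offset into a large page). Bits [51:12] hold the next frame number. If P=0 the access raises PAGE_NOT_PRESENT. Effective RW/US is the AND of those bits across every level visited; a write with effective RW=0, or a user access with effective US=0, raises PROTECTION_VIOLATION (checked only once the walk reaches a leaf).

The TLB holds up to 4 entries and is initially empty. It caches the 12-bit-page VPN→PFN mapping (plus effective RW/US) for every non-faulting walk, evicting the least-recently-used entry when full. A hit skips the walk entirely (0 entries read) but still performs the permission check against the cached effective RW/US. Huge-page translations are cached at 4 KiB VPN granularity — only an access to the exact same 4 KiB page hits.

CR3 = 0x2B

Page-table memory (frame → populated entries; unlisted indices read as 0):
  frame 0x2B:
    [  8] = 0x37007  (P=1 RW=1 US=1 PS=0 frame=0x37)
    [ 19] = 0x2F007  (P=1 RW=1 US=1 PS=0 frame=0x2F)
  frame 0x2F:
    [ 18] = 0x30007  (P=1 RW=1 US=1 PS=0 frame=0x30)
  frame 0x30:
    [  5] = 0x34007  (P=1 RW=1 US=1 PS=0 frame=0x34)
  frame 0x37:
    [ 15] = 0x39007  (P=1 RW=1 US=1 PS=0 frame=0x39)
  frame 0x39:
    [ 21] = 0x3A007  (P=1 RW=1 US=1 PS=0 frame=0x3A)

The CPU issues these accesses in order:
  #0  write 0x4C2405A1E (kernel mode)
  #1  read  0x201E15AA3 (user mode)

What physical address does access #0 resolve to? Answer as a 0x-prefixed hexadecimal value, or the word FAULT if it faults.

Per-access translation:
#0 VA=0x4C2405A1E (w,kernel):
  L0: frame=0x2B idx=19 entry=0x2F007 [P=1 RW=1 US=1 PS=0]
  L1: frame=0x2F idx=18 entry=0x30007 [P=1 RW=1 US=1 PS=0]
  L2: frame=0x30 idx=5 entry=0x34007 [P=1 RW=1 US=1 PS=0]
  → PA=0x34A1E  (3 entries read)
#1 VA=0x201E15AA3 (r,user):
  L0: frame=0x2B idx=8 entry=0x37007 [P=1 RW=1 US=1 PS=0]
  L1: frame=0x37 idx=15 entry=0x39007 [P=1 RW=1 US=1 PS=0]
  L2: frame=0x39 idx=21 entry=0x3A007 [P=1 RW=1 US=1 PS=0]
  → PA=0x3AAA3  (3 entries read)

Access #0 PA: 0x34A1E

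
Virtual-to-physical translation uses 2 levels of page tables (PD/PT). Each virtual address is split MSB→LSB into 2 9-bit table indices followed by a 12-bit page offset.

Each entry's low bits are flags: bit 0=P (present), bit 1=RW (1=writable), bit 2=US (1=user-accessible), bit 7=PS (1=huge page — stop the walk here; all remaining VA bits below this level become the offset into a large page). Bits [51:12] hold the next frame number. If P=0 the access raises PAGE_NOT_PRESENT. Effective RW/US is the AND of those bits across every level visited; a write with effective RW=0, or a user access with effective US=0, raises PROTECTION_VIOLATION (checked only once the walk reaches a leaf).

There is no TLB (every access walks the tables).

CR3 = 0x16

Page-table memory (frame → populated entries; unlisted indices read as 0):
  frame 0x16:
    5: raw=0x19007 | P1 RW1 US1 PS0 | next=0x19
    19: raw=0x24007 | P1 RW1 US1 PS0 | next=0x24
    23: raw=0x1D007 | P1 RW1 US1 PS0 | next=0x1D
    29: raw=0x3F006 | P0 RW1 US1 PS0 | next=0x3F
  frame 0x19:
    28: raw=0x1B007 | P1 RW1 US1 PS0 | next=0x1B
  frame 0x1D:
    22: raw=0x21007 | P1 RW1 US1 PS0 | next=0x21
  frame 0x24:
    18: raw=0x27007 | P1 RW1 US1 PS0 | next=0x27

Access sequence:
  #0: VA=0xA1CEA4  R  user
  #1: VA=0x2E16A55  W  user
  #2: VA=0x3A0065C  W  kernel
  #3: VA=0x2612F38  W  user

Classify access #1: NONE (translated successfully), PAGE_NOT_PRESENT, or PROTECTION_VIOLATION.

Walk each access:
#0 VA=0xA1CEA4 (r,user):
  L0: frame=0x16 idx=5 entry=0x19007 [P=1 RW=1 US=1 PS=0]
  L1: frame=0x19 idx=28 entry=0x1B007 [P=1 RW=1 US=1 PS=0]
  ✓ 0x1BEA4  — 2 lookups
#1 VA=0x2E16A55 (w,user):
  L0: frame=0x16 idx=23 entry=0x1D007 [P=1 RW=1 US=1 PS=0]
  L1: frame=0x1D idx=22 entry=0x21007 [P=1 RW=1 US=1 PS=0]
  ✓ 0x21A55  — 2 lookups
#2 VA=0x3A0065C (w,kernel):
  L0: frame=0x16 idx=29 entry=0x3F006 [P=0 RW=1 US=1 PS=0]
  ✗ PAGE_NOT_PRESENT  [1 reads]
#3 VA=0x2612F38 (w,user):
  L0: frame=0x16 idx=19 entry=0x24007 [P=1 RW=1 US=1 PS=0]
  L1: frame=0x24 idx=18 entry=0x27007 [P=1 RW=1 US=1 PS=0]
  ✓ 0x27F38  — 2 lookups

Access #1 fault: NONE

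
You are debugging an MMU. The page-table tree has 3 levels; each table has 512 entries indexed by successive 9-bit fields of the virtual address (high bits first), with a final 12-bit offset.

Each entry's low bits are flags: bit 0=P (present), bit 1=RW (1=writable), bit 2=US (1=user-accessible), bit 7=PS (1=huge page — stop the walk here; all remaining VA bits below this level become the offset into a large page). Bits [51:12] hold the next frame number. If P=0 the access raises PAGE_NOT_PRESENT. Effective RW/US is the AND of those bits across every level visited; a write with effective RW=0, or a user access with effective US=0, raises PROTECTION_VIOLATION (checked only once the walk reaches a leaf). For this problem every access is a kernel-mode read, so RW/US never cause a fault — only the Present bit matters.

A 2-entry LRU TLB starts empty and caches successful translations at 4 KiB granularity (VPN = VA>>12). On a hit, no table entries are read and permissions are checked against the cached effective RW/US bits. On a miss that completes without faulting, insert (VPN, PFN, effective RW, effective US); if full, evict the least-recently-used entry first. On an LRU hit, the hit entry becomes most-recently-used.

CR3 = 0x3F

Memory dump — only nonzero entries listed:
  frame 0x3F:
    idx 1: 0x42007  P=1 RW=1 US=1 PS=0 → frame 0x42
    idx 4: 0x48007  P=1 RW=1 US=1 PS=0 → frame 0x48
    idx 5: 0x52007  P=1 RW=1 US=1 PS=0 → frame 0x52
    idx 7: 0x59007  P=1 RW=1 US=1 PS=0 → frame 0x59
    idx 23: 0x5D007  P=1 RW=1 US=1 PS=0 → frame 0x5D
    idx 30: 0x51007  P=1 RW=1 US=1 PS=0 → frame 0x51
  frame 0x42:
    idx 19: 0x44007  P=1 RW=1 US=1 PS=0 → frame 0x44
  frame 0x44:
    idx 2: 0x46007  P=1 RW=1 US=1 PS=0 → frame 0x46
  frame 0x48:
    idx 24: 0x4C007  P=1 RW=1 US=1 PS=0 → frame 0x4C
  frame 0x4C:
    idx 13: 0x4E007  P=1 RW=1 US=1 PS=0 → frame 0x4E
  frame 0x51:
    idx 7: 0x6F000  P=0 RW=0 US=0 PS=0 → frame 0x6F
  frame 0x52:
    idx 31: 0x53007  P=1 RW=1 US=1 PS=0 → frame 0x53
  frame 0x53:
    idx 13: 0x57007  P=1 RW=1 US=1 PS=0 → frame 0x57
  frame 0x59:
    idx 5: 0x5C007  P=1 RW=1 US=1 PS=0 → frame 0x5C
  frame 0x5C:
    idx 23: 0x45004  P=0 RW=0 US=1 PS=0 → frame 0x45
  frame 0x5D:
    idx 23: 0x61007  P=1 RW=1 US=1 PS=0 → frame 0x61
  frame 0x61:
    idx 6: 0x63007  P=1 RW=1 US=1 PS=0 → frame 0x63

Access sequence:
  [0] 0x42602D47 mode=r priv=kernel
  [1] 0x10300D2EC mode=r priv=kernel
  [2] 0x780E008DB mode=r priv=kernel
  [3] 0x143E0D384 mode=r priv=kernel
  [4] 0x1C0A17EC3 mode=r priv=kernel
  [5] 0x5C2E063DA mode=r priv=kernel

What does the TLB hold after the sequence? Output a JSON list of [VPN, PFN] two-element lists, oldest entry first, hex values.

Per-access translation:
#0 VA=0x42602D47 (r,kernel):
  [0] read 0x3F idx=1: raw=0x42007 flags P=1 W=1 U=1 S=0
  [1] read 0x42 idx=19: raw=0x44007 flags P=1 W=1 U=1 S=0
  [2] read 0x44 idx=2: raw=0x46007 flags P=1 W=1 U=1 S=0
  ✓ 0x46D47  — 3 lookups
#1 VA=0x10300D2EC (r,kernel):
  [0] read 0x3F idx=4: raw=0x48007 flags P=1 W=1 U=1 S=0
  [1] read 0x48 idx=24: raw=0x4C007 flags P=1 W=1 U=1 S=0
  [2] read 0x4C idx=13: raw=0x4E007 flags P=1 W=1 U=1 S=0
  ✓ 0x4E2EC  — 3 lookups
#2 VA=0x780E008DB (r,kernel):
  [0] read 0x3F idx=30: raw=0x51007 flags P=1 W=1 U=1 S=0
  [1] read 0x51 idx=7: raw=0x6F000 flags P=0 W=0 U=0 S=0
  ✗ PAGE_NOT_PRESENT  [2 reads]
#3 VA=0x143E0D384 (r,kernel):
  [0] read 0x3F idx=5: raw=0x52007 flags P=1 W=1 U=1 S=0
  [1] read 0x52 idx=31: raw=0x53007 flags P=1 W=1 U=1 S=0
  [2] read 0x53 idx=13: raw=0x57007 flags P=1 W=1 U=1 S=0
  ✓ 0x57384  — 3 lookups
#4 VA=0x1C0A17EC3 (r,kernel):
  [0] read 0x3F idx=7: raw=0x59007 flags P=1 W=1 U=1 S=0
  [1] read 0x59 idx=5: raw=0x5C007 flags P=1 W=1 U=1 S=0
  [2] read 0x5C idx=23: raw=0x45004 flags P=0 W=0 U=1 S=0
  ✗ PAGE_NOT_PRESENT  [3 reads]
#5 VA=0x5C2E063DA (r,kernel):
  [0] read 0x3F idx=23: raw=0x5D007 flags P=1 W=1 U=1 S=0
  [1] read 0x5D idx=23: raw=0x61007 flags P=1 W=1 U=1 S=0
  [2] read 0x61 idx=6: raw=0x63007 flags P=1 W=1 U=1 S=0
  ✓ 0x633DA  — 3 lookups

TLB: [["0x143E0D", "0x57"], ["0x5C2E06", "0x63"]]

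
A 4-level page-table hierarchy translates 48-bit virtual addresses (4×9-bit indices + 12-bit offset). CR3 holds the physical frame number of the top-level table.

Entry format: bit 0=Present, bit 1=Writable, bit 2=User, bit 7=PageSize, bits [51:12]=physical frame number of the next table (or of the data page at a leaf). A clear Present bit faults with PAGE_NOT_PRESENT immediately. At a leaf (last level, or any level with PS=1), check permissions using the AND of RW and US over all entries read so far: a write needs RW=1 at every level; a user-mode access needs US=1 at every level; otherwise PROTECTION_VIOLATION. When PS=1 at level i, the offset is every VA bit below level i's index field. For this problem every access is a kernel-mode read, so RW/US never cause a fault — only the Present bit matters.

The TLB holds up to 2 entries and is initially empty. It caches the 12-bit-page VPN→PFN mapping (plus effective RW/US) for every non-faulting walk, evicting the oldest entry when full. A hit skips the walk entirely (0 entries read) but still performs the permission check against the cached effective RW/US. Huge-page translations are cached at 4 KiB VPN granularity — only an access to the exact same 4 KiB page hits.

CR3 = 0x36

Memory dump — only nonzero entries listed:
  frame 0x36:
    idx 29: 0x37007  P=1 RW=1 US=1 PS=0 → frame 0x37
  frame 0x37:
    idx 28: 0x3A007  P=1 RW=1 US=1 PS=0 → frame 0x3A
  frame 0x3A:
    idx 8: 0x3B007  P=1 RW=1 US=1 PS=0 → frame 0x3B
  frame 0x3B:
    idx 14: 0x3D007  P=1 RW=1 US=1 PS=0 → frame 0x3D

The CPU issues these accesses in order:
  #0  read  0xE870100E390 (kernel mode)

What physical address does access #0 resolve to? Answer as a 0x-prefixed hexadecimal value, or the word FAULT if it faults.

Trace:
#0 VA=0xE870100E390 (r,kernel):
  L0 @0x36[29] → 0x37007  P=1,RW=1,US=1,PS=0
  L1 @0x37[28] → 0x3A007  P=1,RW=1,US=1,PS=0
  L2 @0x3A[8] → 0x3B007  P=1,RW=1,US=1,PS=0
  L3 @0x3B[14] → 0x3D007  P=1,RW=1,US=1,PS=0
  → PA=0x3D390  (4 entries read)

Access #0 PA: 0x3D390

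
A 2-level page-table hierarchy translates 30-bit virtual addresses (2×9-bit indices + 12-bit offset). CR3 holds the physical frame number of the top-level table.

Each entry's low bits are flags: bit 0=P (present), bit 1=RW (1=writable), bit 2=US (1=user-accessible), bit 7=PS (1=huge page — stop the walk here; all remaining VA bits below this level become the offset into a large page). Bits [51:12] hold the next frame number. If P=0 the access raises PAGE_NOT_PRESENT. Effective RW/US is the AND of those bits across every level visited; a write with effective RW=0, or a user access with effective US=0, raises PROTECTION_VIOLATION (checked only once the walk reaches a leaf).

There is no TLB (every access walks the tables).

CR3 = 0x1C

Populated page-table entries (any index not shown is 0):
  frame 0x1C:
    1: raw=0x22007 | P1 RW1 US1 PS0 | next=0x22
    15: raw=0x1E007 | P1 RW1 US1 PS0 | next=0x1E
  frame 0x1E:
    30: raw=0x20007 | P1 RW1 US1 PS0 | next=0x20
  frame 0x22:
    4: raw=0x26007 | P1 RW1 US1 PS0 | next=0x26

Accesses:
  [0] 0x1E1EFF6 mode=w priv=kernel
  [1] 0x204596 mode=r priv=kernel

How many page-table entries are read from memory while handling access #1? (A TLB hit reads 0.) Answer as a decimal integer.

Per-access translation:
#0 VA=0x1E1EFF6 (w,kernel):
  [0] read 0x1C idx=15: raw=0x1E007 flags P=1 W=1 U=1 S=0
  [1] read 0x1E idx=30: raw=0x20007 flags P=1 W=1 U=1 S=0
  → PA=0x20FF6  (2 entries read)
#1 VA=0x204596 (r,kernel):
  [0] read 0x1C idx=1: raw=0x22007 flags P=1 W=1 U=1 S=0
  [1] read 0x22 idx=4: raw=0x26007 flags P=1 W=1 U=1 S=0
  → PA=0x26596  (2 entries read)

Entries read for #1: 2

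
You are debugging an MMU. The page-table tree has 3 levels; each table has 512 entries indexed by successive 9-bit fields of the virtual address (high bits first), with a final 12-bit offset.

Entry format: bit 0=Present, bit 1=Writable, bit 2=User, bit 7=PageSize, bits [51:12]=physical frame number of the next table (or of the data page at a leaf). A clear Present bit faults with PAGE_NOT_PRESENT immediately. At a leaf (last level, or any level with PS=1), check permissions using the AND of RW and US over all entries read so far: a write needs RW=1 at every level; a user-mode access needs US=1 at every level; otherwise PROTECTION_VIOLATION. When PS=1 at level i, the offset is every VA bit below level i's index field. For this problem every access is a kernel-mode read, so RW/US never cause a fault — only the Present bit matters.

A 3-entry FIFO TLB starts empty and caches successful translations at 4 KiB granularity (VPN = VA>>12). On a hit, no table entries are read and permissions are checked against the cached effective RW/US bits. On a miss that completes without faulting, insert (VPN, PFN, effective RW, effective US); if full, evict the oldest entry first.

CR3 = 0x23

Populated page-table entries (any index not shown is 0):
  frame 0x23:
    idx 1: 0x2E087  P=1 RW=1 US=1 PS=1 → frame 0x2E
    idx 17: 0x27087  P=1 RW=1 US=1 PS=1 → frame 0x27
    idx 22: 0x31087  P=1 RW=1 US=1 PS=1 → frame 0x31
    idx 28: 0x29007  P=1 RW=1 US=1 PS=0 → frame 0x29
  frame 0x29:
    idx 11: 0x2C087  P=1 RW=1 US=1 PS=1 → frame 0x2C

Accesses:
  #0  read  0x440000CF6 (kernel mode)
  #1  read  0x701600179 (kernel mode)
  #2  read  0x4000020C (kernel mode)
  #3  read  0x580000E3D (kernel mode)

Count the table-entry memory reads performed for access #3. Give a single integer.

Per-access translation:
#0 VA=0x440000CF6 (r,kernel):
  lvl0: tbl 0x23, slot 17 ⇒ 0x27087 (P1/RW1/US1/PS1)
  ✓ 0x27CF6 (huge @L0)  — 1 lookups
#1 VA=0x701600179 (r,kernel):
  lvl0: tbl 0x23, slot 28 ⇒ 0x29007 (P1/RW1/US1/PS0)
  lvl1: tbl 0x29, slot 11 ⇒ 0x2C087 (P1/RW1/US1/PS1)
  ✓ 0x2C179 (huge @L1)  — 2 lookups
#2 VA=0x4000020C (r,kernel):
  lvl0: tbl 0x23, slot 1 ⇒ 0x2E087 (P1/RW1/US1/PS1)
  ✓ 0x2E20C (huge @L0)  — 1 lookups
#3 VA=0x580000E3D (r,kernel):
  lvl0: tbl 0x23, slot 22 ⇒ 0x31087 (P1/RW1/US1/PS1)
  ✓ 0x31E3D (huge @L0)  — 1 lookups

Entries read for #3: 1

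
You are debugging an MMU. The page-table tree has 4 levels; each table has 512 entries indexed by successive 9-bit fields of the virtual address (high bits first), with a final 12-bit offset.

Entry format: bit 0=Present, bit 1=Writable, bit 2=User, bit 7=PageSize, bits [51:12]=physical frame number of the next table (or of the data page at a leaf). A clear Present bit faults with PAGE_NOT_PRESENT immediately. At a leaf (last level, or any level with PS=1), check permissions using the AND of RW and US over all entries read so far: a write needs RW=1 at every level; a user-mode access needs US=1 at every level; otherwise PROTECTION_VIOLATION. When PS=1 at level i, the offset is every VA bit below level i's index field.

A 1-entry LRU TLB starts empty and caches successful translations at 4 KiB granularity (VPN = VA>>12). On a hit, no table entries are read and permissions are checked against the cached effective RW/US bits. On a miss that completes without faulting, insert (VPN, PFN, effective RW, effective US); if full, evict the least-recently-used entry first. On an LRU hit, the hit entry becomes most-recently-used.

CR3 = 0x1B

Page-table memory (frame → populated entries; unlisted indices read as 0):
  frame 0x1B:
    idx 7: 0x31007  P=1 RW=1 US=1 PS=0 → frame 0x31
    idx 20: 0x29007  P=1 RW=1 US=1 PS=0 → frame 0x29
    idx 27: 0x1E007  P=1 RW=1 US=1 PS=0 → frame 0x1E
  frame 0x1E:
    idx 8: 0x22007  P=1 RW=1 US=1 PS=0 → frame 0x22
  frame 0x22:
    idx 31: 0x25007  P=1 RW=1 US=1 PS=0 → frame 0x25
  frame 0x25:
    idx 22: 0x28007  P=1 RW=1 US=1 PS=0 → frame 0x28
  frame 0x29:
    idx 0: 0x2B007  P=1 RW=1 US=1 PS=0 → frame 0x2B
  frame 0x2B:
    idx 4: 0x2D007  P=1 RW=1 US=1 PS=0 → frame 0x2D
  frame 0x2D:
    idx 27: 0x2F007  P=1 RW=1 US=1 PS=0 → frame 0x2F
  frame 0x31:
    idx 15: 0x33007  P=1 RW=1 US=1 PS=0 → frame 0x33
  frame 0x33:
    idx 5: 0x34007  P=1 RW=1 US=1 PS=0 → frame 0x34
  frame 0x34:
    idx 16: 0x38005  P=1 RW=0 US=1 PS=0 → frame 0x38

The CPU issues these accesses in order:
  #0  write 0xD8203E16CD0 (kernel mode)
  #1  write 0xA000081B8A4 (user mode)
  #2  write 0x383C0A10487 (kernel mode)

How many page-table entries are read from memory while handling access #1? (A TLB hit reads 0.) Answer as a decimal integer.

Per-access translation:
#0 VA=0xD8203E16CD0 (w,kernel):
  [0] read 0x1B idx=27: raw=0x1E007 flags P=1 W=1 U=1 S=0
  [1] read 0x1E idx=8: raw=0x22007 flags P=1 W=1 U=1 S=0
  [2] read 0x22 idx=31: raw=0x25007 flags P=1 W=1 U=1 S=0
  [3] read 0x25 idx=22: raw=0x28007 flags P=1 W=1 U=1 S=0
  ✓ 0x28CD0  — 4 lookups
#1 VA=0xA000081B8A4 (w,user):
  [0] read 0x1B idx=20: raw=0x29007 flags P=1 W=1 U=1 S=0
  [1] read 0x29 idx=0: raw=0x2B007 flags P=1 W=1 U=1 S=0
  [2] read 0x2B idx=4: raw=0x2D007 flags P=1 W=1 U=1 S=0
  [3] read 0x2D idx=27: raw=0x2F007 flags P=1 W=1 U=1 S=0
  ✓ 0x2F8A4  — 4 lookups
#2 VA=0x383C0A10487 (w,kernel):
  [0] read 0x1B idx=7: raw=0x31007 flags P=1 W=1 U=1 S=0
  [1] read 0x31 idx=15: raw=0x33007 flags P=1 W=1 U=1 S=0
  [2] read 0x33 idx=5: raw=0x34007 flags P=1 W=1 U=1 S=0
  [3] read 0x34 idx=16: raw=0x38005 flags P=1 W=0 U=1 S=0
  ✗ PROTECTION_VIOLATION  [4 reads]

Entries read for #1: 4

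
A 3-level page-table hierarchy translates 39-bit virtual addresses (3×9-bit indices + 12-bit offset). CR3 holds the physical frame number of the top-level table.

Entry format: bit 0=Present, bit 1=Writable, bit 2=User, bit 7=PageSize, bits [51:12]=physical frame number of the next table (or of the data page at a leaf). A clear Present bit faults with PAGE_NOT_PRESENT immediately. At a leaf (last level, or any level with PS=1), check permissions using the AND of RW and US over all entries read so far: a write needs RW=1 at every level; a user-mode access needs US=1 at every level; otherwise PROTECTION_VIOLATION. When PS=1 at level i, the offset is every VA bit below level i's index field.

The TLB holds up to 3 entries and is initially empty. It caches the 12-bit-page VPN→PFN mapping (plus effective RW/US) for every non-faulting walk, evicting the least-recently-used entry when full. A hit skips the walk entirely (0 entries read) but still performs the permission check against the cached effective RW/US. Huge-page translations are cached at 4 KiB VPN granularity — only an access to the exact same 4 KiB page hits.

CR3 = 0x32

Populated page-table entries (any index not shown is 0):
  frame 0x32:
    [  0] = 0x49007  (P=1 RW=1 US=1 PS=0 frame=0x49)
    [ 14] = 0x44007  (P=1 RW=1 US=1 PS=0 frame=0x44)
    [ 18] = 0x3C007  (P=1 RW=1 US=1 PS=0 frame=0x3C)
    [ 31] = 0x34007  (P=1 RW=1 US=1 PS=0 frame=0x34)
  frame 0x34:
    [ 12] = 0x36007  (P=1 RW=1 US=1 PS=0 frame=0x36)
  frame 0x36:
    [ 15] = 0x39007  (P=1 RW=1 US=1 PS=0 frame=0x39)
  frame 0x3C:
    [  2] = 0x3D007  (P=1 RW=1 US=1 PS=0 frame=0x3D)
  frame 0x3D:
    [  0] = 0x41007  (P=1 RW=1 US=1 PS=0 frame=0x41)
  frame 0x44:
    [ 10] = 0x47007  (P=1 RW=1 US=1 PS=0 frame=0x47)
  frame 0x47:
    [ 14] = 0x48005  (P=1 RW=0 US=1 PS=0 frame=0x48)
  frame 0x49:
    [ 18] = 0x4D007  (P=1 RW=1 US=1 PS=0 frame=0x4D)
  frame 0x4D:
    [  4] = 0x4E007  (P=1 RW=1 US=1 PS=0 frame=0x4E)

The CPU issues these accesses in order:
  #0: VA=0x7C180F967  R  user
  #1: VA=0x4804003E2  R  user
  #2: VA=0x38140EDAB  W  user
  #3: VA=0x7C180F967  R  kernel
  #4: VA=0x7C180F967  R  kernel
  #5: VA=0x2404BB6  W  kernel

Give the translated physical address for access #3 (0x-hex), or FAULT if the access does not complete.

Walk each access:
#0 VA=0x7C180F967 (r,user):
  L0: frame=0x32 idx=31 entry=0x34007 [P=1 RW=1 US=1 PS=0]
  L1: frame=0x34 idx=12 entry=0x36007 [P=1 RW=1 US=1 PS=0]
  L2: frame=0x36 idx=15 entry=0x39007 [P=1 RW=1 US=1 PS=0]
  ⇒ phys 0x39967  [3 reads]
#1 VA=0x4804003E2 (r,user):
  L0: frame=0x32 idx=18 entry=0x3C007 [P=1 RW=1 US=1 PS=0]
  L1: frame=0x3C idx=2 entry=0x3D007 [P=1 RW=1 US=1 PS=0]
  L2: frame=0x3D idx=0 entry=0x41007 [P=1 RW=1 US=1 PS=0]
  ⇒ phys 0x413E2  [3 reads]
#2 VA=0x38140EDAB (w,user):
  L0: frame=0x32 idx=14 entry=0x44007 [P=1 RW=1 US=1 PS=0]
  L1: frame=0x44 idx=10 entry=0x47007 [P=1 RW=1 US=1 PS=0]
  L2: frame=0x47 idx=14 entry=0x48005 [P=1 RW=0 US=1 PS=0]
  ✗ PROTECTION_VIOLATION  [3 reads]
#3 VA=0x7C180F967 (r,kernel):
  TLB hit vpn=0x7C180F → PA=0x39967
#4 VA=0x7C180F967 (r,kernel):
  TLB hit vpn=0x7C180F → PA=0x39967
#5 VA=0x2404BB6 (w,kernel):
  L0: frame=0x32 idx=0 entry=0x49007 [P=1 RW=1 US=1 PS=0]
  L1: frame=0x49 idx=18 entry=0x4D007 [P=1 RW=1 US=1 PS=0]
  L2: frame=0x4D idx=4 entry=0x4E007 [P=1 RW=1 US=1 PS=0]
  ⇒ phys 0x4EBB6  [3 reads]

Access #3 PA: 0x39967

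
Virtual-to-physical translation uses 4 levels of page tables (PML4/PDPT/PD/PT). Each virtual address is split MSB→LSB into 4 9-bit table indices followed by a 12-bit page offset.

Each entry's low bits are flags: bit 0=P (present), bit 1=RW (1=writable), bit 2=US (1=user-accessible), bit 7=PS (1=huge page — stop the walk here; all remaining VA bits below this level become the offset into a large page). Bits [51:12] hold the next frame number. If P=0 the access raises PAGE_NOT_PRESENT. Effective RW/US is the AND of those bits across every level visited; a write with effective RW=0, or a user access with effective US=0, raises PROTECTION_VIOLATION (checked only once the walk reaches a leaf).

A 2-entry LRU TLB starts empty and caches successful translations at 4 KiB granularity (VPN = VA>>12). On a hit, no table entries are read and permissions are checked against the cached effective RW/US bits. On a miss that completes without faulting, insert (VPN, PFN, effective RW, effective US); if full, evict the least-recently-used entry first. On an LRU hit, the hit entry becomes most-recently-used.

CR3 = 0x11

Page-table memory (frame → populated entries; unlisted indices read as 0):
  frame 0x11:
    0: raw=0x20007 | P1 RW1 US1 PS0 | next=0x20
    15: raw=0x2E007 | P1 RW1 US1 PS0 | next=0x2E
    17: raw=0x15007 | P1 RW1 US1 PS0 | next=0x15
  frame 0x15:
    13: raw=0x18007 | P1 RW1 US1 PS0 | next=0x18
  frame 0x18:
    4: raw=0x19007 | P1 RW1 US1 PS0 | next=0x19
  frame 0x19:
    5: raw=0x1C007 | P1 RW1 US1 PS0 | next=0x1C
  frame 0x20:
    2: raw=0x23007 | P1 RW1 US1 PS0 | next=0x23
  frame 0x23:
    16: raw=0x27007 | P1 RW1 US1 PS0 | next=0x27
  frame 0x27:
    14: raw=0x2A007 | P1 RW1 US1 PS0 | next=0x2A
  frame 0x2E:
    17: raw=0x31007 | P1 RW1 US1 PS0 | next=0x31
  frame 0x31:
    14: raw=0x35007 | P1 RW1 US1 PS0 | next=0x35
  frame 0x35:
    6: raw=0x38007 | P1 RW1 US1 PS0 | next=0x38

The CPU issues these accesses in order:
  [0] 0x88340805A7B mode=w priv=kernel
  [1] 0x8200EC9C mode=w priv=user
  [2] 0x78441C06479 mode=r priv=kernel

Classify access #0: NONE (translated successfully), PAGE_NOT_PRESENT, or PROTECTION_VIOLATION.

Trace:
#0 VA=0x88340805A7B (w,kernel):
  [0] read 0x11 idx=17: raw=0x15007 flags P=1 W=1 U=1 S=0
  [1] read 0x15 idx=13: raw=0x18007 flags P=1 W=1 U=1 S=0
  [2] read 0x18 idx=4: raw=0x19007 flags P=1 W=1 U=1 S=0
  [3] read 0x19 idx=5: raw=0x1C007 flags P=1 W=1 U=1 S=0
  ✓ 0x1CA7B  — 4 lookups
#1 VA=0x8200EC9C (w,user):
  [0] read 0x11 idx=0: raw=0x20007 flags P=1 W=1 U=1 S=0
  [1] read 0x20 idx=2: raw=0x23007 flags P=1 W=1 U=1 S=0
  [2] read 0x23 idx=16: raw=0x27007 flags P=1 W=1 U=1 S=0
  [3] read 0x27 idx=14: raw=0x2A007 flags P=1 W=1 U=1 S=0
  ✓ 0x2AC9C  — 4 lookups
#2 VA=0x78441C06479 (r,kernel):
  [0] read 0x11 idx=15: raw=0x2E007 flags P=1 W=1 U=1 S=0
  [1] read 0x2E idx=17: raw=0x31007 flags P=1 W=1 U=1 S=0
  [2] read 0x31 idx=14: raw=0x35007 flags P=1 W=1 U=1 S=0
  [3] read 0x35 idx=6: raw=0x38007 flags P=1 W=1 U=1 S=0
  ✓ 0x38479  — 4 lookups

Access #0 fault: NONE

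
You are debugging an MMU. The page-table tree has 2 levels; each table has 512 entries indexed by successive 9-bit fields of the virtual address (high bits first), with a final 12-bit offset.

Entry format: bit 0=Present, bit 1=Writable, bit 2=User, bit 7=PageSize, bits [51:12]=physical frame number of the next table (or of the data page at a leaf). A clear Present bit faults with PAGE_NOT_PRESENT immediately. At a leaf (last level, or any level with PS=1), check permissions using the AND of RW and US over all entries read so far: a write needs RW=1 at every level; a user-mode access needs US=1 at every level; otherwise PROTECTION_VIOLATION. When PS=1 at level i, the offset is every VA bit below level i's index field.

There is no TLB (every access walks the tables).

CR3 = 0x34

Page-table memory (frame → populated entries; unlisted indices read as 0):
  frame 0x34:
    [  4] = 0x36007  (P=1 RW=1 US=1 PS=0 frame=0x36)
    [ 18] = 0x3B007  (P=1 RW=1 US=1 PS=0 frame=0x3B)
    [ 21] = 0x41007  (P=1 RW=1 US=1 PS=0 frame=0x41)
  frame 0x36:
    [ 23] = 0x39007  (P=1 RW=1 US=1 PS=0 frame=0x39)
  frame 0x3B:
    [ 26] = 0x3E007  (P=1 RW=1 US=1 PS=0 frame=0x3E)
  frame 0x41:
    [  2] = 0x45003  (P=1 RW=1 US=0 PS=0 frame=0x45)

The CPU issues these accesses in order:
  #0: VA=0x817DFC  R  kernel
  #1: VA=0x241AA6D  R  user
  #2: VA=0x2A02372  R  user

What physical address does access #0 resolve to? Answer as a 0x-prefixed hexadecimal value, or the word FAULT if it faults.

Trace:
#0 VA=0x817DFC (r,kernel):
  L0: frame=0x34 idx=4 entry=0x36007 [P=1 RW=1 US=1 PS=0]
  L1: frame=0x36 idx=23 entry=0x39007 [P=1 RW=1 US=1 PS=0]
  ✓ 0x39DFC  — 2 lookups
#1 VA=0x241AA6D (r,user):
  L0: frame=0x34 idx=18 entry=0x3B007 [P=1 RW=1 US=1 PS=0]
  L1: frame=0x3B idx=26 entry=0x3E007 [P=1 RW=1 US=1 PS=0]
  ✓ 0x3EA6D  — 2 lookups
#2 VA=0x2A02372 (r,user):
  L0: frame=0x34 idx=21 entry=0x41007 [P=1 RW=1 US=1 PS=0]
  L1: frame=0x41 idx=2 entry=0x45003 [P=1 RW=1 US=0 PS=0]
  → PROTECTION_VIOLATION  (2 entries read)

Access #0 PA: 0x39DFC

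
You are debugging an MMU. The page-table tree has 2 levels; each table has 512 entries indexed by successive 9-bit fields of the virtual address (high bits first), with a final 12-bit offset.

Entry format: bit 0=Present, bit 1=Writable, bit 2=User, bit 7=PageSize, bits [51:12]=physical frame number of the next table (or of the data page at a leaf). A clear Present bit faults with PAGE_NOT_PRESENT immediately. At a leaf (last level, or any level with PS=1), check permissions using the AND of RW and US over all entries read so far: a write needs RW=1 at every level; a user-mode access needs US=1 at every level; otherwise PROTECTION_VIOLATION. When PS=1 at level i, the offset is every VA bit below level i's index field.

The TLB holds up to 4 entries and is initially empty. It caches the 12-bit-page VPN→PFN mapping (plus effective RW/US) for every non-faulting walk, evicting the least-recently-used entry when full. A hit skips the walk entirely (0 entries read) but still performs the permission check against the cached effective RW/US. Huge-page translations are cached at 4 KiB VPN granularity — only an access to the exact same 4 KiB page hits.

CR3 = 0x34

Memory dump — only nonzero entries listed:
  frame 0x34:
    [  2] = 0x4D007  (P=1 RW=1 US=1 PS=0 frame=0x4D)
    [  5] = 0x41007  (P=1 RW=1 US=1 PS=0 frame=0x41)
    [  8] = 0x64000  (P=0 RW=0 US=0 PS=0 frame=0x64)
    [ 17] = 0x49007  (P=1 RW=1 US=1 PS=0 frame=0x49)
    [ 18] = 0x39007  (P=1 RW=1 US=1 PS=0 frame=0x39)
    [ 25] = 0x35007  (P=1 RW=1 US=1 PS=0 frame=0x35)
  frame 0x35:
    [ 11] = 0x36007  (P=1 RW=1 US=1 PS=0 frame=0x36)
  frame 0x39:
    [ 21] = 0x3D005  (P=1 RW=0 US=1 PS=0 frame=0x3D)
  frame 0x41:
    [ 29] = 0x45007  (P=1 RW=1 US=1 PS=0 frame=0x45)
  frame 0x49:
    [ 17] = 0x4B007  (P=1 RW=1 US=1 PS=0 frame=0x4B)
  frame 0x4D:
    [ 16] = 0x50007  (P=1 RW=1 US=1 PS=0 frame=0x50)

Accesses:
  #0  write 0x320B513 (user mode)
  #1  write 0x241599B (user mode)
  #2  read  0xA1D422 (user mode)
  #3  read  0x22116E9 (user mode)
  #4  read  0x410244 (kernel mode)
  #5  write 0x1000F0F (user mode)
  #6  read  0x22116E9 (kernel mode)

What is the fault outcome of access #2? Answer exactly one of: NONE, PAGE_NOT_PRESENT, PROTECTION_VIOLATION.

Walk each access:
#0 VA=0x320B513 (w,user):
  lvl0: tbl 0x34, slot 25 ⇒ 0x35007 (P1/RW1/US1/PS0)
  lvl1: tbl 0x35, slot 11 ⇒ 0x36007 (P1/RW1/US1/PS0)
  ⇒ phys 0x36513  [2 reads]
#1 VA=0x241599B (w,user):
  lvl0: tbl 0x34, slot 18 ⇒ 0x39007 (P1/RW1/US1/PS0)
  lvl1: tbl 0x39, slot 21 ⇒ 0x3D005 (P1/RW0/US1/PS0)
  → PROTECTION_VIOLATION  (2 entries read)
#2 VA=0xA1D422 (r,user):
  lvl0: tbl 0x34, slot 5 ⇒ 0x41007 (P1/RW1/US1/PS0)
  lvl1: tbl 0x41, slot 29 ⇒ 0x45007 (P1/RW1/US1/PS0)
  ⇒ phys 0x45422  [2 reads]
#3 VA=0x22116E9 (r,user):
  lvl0: tbl 0x34, slot 17 ⇒ 0x49007 (P1/RW1/US1/PS0)
  lvl1: tbl 0x49, slot 17 ⇒ 0x4B007 (P1/RW1/US1/PS0)
  ⇒ phys 0x4B6E9  [2 reads]
#4 VA=0x410244 (r,kernel):
  lvl0: tbl 0x34, slot 2 ⇒ 0x4D007 (P1/RW1/US1/PS0)
  lvl1: tbl 0x4D, slot 16 ⇒ 0x50007 (P1/RW1/US1/PS0)
  ⇒ phys 0x50244  [2 reads]
#5 VA=0x1000F0F (w,user):
  lvl0: tbl 0x34, slot 8 ⇒ 0x64000 (P0/RW0/US0/PS0)
  → PAGE_NOT_PRESENT  (1 entries read)
#6 VA=0x22116E9 (r,kernel):
  TLB hit vpn=0x2211 → PA=0x4B6E9

Access #2 fault: NONE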